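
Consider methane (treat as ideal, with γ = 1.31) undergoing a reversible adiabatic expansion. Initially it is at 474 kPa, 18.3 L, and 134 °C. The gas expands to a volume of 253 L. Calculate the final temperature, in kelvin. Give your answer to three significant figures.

T₂ ≈ 180 K

Adiabatic: T₁V₁^(γ−1) = T₂V₂^(γ−1) ⇒ T₂ = T₁ (V₁/V₂)^(γ−1).
T₁ = 134 °C = 407.1 K.
T₂ = 407.1 × (18.3/253)^(0.31) = 180.4 K.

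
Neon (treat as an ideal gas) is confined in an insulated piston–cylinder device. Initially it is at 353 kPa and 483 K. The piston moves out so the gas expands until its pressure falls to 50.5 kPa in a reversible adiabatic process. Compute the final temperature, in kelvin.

T₂ ≈ 222 K

Adiabatic: T₂/T₁ = (P₂/P₁)^((γ−1)/γ).
For a monatomic ideal gas γ = 5/3, so (γ−1)/γ = 2/5.
T₂ = 483 × (50.5/353)^(2/5) = 221.9 K.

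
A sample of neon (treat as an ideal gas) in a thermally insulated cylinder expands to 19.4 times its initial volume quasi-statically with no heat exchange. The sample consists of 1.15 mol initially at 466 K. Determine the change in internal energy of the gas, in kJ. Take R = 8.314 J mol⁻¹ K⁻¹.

Adiabatic: T₁V₁^(γ−1) = T₂V₂^(γ−1) ⇒ T₂ = T₁ (V₁/V₂)^(γ−1).
γ = 5/3 for a monatomic ideal gas, so γ−1 = 2/3.
T₂ = 466 × (1/19.4)^(2/3) = 64.54 K.
Q = 0, so ΔU = W_on_gas = nCᵥΔT with Cᵥ = R/(γ−1) = 12.47 J/(mol·K).
ΔU = 1.15 × 12.47 × (64.54 − 466) = -5758 J.

ΔU ≈ -5.76 kJ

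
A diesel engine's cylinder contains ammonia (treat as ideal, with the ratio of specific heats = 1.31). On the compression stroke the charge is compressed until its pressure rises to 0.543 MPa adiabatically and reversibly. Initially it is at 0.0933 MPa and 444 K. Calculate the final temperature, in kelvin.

T₂ ≈ 674 K

Along an adiabat T P^((1−γ)/γ) is constant, so T₂ = T₁ (P₂/P₁)^((γ−1)/γ).
T₂ = 444 × (0.543/0.0933)^(0.237) = 673.6 K.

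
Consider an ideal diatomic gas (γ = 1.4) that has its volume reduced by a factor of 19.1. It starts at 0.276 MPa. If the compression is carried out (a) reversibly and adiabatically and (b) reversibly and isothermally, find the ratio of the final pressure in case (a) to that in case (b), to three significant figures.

P_adiabatic / P_isothermal ≈ 3.25

Isothermal: P_b = P₁(V₁/V₂) = 0.276×19.1.
Adiabatic: P_a = P₁(V₁/V₂)^γ = 0.276×19.1^(1.4).
P_a/P_b = (V₁/V₂)^(γ−1) = 19.1^(0.4) = 3.254.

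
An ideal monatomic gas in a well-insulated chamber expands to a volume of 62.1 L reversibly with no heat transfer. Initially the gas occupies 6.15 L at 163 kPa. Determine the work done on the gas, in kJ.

W ≈ -1.18 kJ

γ = 5/3 for a monatomic ideal gas.
P₂ = P₁(V₁/V₂)^γ = 163×(6.15/62.1)^(5/3) = 3.455 kPa.
For a reversible adiabat, W_by_gas = (P₁V₁ − P₂V₂)/(γ−1).
W_by = (163000×0.00615 − 3455×0.0621) / (2/3) = 1182 J.
W_on_gas = −W_by = -1182 J.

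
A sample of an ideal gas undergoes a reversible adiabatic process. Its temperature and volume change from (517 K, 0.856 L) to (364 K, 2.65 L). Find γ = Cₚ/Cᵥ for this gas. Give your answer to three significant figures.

TV^(γ−1) = const ⇒ γ − 1 = ln(T₂/T₁) / ln(V₁/V₂).
γ = 1 + ln(364/517) / ln(0.856/2.65) = 1.311.

γ ≈ 1.31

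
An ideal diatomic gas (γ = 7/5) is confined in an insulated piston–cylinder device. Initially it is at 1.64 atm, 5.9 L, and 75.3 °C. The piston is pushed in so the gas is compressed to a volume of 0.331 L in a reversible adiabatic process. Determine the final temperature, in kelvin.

T₂ ≈ 1100 K

Adiabatic: T₁V₁^(γ−1) = T₂V₂^(γ−1) ⇒ T₂ = T₁ (V₁/V₂)^(γ−1).
T₁ = 75.3 °C = 348.4 K.
T₂ = 348.4 × (5.9/0.331)^(2/5) = 1103 K.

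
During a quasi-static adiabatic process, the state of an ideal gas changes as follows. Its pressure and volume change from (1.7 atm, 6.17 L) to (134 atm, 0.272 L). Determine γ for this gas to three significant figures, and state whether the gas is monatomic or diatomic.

γ ≈ 1.40; diatomic

PV^γ = const ⇒ γ = ln(P₂/P₁) / ln(V₁/V₂).
γ = ln(134/1.7) / ln(6.17/0.272) = 1.399.
γ ≈ 1.40 is close to 7/5, so the gas is diatomic.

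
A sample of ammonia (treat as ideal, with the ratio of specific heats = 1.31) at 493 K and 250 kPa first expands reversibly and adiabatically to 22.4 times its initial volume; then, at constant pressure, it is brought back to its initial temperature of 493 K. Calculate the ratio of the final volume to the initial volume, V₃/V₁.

Adiabatic step: V₂/V₁ = 22.4; T₂ = T₁·(1/22.4)^(0.31) = 188 K.
Isobaric step: V₃/V₂ = T₃/T₂ = 493/188.
V₃/V₁ = (V₂/V₁)(V₃/V₂) = 22.4 × (493/188) = 58.73.

V₃/V₁ ≈ 58.7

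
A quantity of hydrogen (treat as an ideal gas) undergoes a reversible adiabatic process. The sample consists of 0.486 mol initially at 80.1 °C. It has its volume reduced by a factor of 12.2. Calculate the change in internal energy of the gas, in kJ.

ΔU ≈ 6.14 kJ

For a reversible adiabat TV^(γ−1) is constant, so T₂ = T₁ (V₁/V₂)^(γ−1).
γ = 7/5 for a diatomic ideal gas, so γ−1 = 2/5.
T₁ = 80.1 °C = 353.2 K.
T₂ = 353.2 × 12.2^(2/5) = 960.8 K.
Q = 0, so ΔU = W_on_gas = nCᵥΔT with Cᵥ = R/(γ−1) = 20.79 J/(mol·K).
ΔU = 0.486 × 20.79 × (960.8 − 353.2) = 6137 J.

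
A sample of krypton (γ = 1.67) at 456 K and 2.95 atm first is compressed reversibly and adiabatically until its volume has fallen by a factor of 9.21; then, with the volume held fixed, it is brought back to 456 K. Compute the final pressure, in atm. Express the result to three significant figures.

P₃ ≈ 27.2 atm

Adiabatic step (PV^γ = const): P₂ = 2.95×9.21^(1.67) = 120.3 atm; T₂ = 456×9.21^(0.67) = 2018 K.
Isochoric: P₃ = P₂(T₃/T₂) = 120.3 × (456/2018) = 27.17 atm.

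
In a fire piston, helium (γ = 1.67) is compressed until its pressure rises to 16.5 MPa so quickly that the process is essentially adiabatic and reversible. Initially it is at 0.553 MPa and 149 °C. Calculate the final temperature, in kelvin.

T₂ ≈ 1650 K

Along an adiabat T P^((1−γ)/γ) is constant, so T₂ = T₁ (P₂/P₁)^((γ−1)/γ).
T₁ = 149 °C = 422.1 K.
T₂ = 422.1 × (16.5/0.553)^(0.401) = 1649 K.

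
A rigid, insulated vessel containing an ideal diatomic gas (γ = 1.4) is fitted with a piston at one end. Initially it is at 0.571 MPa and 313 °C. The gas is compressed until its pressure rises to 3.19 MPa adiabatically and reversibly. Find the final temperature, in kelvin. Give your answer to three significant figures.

Adiabatic: T₂/T₁ = (P₂/P₁)^((γ−1)/γ).
T₁ = 313 °C = 586.1 K.
T₂ = 586.1 × (3.19/0.571)^(0.286) = 958.3 K.

T₂ ≈ 958 K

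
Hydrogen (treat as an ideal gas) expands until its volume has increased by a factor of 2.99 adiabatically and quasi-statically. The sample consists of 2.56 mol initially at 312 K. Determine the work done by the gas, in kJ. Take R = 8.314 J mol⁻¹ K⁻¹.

W ≈ 5.89 kJ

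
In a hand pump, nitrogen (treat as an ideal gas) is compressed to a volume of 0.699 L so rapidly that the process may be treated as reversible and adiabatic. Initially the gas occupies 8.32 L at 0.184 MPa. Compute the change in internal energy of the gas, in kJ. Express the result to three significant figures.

ΔU ≈ 6.48 kJ

γ = 7/5 for a diatomic ideal gas.
P₂ = P₁(V₁/V₂)^γ = 0.184×(8.32/0.699)^(7/5) = 5.898 MPa.
For a reversible adiabat, W_by_gas = (P₁V₁ − P₂V₂)/(γ−1).
W_by = (184000×0.00832 − 5.898×10^6×0.000699) / (2/5) = -6480 J.
Q = 0 ⇒ ΔU = −W_by = 6480 J.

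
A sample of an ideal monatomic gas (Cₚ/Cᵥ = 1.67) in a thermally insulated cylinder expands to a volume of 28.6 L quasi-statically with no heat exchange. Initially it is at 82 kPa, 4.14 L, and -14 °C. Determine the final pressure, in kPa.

P₂ ≈ 3.25 kPa

Adiabatic: P₁V₁^γ = P₂V₂^γ ⇒ P₂ = P₁ (V₁/V₂)^γ.
P₂ = 82 × (4.14/28.6)^(1.67) = 3.251 kPa.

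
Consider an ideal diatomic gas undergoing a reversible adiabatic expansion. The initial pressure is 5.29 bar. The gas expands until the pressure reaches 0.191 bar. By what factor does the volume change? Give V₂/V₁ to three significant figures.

V₂/V₁ ≈ 10.7

From PV^γ = const, V₂/V₁ = (P₁/P₂)^(1/γ).
For a diatomic ideal gas γ = 7/5.
V₂/V₁ = (5.29/0.191)^(5/7) = 10.72.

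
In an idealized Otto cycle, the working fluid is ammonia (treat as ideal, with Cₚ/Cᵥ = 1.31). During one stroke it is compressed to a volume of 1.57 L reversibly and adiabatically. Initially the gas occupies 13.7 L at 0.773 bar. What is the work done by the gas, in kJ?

P₂ = P₁(V₁/V₂)^γ = 0.773×(13.7/1.57)^(1.31) = 13.2 bar.
For a reversible adiabat, W_by_gas = (P₁V₁ − P₂V₂)/(γ−1).
W_by = (77300×0.0137 − 1.32×10^6×0.00157) / (0.31) = -3270 J.

W ≈ -3.27 kJ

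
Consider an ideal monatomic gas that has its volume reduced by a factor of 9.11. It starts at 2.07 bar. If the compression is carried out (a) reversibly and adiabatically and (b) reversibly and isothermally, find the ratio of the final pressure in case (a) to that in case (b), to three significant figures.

P_adiabatic / P_isothermal ≈ 4.36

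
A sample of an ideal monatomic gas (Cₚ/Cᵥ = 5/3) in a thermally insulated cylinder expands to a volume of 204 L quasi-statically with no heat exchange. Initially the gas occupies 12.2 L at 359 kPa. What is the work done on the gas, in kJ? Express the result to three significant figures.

W ≈ -5.57 kJ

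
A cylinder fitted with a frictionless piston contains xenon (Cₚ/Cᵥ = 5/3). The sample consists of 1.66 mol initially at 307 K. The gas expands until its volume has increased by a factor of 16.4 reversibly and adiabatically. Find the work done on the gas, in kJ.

Adiabatic: T₁V₁^(γ−1) = T₂V₂^(γ−1) ⇒ T₂ = T₁ (V₁/V₂)^(γ−1).
T₂ = 307 × (1/16.4)^(2/3) = 47.56 K.
Q = 0, so ΔU = W_on_gas = nCᵥΔT with Cᵥ = R/(γ−1) = 12.47 J/(mol·K).
ΔU = 1.66 × 12.47 × (47.56 − 307) = -5371 J.

W ≈ -5.37 kJ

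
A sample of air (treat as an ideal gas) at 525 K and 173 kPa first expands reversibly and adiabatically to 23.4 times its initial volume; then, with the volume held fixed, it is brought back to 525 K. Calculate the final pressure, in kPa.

For a diatomic ideal gas γ = 7/5.
Adiabatic step (PV^γ = const): P₂ = 173×(1/23.4)^(7/5) = 2.095 kPa; T₂ = 525×(1/23.4)^(2/5) = 148.8 K.
Isochoric: P₃ = P₂(T₃/T₂) = 2.095 × (525/148.8) = 7.393 kPa.

P₃ ≈ 7.39 kPa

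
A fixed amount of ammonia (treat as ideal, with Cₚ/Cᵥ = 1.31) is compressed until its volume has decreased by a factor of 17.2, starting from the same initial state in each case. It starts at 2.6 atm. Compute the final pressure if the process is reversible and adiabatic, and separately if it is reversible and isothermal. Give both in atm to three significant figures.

adiabatic: 108 atm; isothermal: 44.7 atm

Isothermal: P₂ = P₁(V₁/V₂) = 2.6×17.2 = 44.72 atm.
Adiabatic: P₂ = P₁(V₁/V₂)^γ = 2.6×17.2^(1.31) = 108 atm.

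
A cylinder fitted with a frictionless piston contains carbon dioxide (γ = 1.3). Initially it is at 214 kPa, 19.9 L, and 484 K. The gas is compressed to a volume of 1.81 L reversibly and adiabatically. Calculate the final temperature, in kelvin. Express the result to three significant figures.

For a reversible adiabat TV^(γ−1) is constant, so T₂ = T₁ (V₁/V₂)^(γ−1).
T₂ = 484 × (19.9/1.81)^(0.3) = 993.6 K.

T₂ ≈ 994 K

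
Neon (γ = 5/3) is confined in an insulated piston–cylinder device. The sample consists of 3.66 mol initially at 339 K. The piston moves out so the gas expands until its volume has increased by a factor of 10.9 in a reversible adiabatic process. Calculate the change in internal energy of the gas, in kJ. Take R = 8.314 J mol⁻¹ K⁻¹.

ΔU ≈ -12.3 kJ

Adiabatic: T₁V₁^(γ−1) = T₂V₂^(γ−1) ⇒ T₂ = T₁ (V₁/V₂)^(γ−1).
T₂ = 339 × (1/10.9)^(2/3) = 68.96 K.
Q = 0, so ΔU = W_on_gas = nCᵥΔT with Cᵥ = R/(γ−1) = 12.47 J/(mol·K).
ΔU = 3.66 × 12.47 × (68.96 − 339) = -12330 J.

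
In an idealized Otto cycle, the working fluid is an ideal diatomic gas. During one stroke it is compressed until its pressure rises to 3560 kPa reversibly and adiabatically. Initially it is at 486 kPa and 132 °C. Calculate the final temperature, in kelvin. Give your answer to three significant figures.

Adiabatic: T₂/T₁ = (P₂/P₁)^((γ−1)/γ).
For a diatomic ideal gas γ = 7/5, so (γ−1)/γ = 2/7.
T₁ = 132 °C = 405.1 K.
T₂ = 405.1 × (3560/486)^(2/7) = 715.7 K.

T₂ ≈ 716 K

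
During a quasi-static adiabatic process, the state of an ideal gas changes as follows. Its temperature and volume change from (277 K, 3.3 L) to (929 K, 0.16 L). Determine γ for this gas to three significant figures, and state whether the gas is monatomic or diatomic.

γ ≈ 1.40; diatomic

TV^(γ−1) = const ⇒ γ − 1 = ln(T₂/T₁) / ln(V₁/V₂).
γ = 1 + ln(929/277) / ln(3.3/0.16) = 1.4.
γ ≈ 1.40 is close to 7/5, so the gas is diatomic.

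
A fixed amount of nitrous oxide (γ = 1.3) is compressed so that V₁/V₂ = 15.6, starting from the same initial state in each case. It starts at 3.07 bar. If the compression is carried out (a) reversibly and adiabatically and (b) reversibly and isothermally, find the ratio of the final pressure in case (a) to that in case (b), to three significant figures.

Isothermal: P_b = P₁(V₁/V₂) = 3.07×15.6.
Adiabatic: P_a = P₁(V₁/V₂)^γ = 3.07×15.6^(1.3).
P_a/P_b = (V₁/V₂)^(γ−1) = 15.6^(0.3) = 2.28.

P_adiabatic / P_isothermal ≈ 2.28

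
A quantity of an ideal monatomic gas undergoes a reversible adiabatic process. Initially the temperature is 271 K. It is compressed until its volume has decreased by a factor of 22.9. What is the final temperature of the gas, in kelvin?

Adiabatic: T₁V₁^(γ−1) = T₂V₂^(γ−1) ⇒ T₂ = T₁ (V₁/V₂)^(γ−1).
For a monatomic ideal gas γ = 5/3, so γ−1 = 2/3.
T₂ = 271 × 22.9^(2/3) = 2185 K.

T₂ ≈ 2190 K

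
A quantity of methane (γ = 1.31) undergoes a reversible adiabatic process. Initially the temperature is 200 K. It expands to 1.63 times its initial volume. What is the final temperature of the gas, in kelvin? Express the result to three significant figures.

Adiabatic: T₁V₁^(γ−1) = T₂V₂^(γ−1) ⇒ T₂ = T₁ (V₁/V₂)^(γ−1).
T₂ = 200 × (1/1.63)^(0.31) = 171.9 K.

T₂ ≈ 172 K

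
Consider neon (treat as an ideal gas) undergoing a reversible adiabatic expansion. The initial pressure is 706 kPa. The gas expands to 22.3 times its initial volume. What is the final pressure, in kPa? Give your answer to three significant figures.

P₂ ≈ 4.00 kPa

Adiabatic: P₁V₁^γ = P₂V₂^γ ⇒ P₂ = P₁ (V₁/V₂)^γ.
For a monatomic ideal gas γ = 5/3.
P₂ = 706 × (1/22.3)^(5/3) = 3.996 kPa.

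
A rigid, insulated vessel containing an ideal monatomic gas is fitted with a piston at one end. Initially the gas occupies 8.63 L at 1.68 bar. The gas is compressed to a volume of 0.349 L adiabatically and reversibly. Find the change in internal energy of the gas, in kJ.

ΔU ≈ 16.3 kJ

γ = 5/3 for a monatomic ideal gas.
P₂ = P₁(V₁/V₂)^γ = 1.68×(8.63/0.349)^(5/3) = 352.6 bar.
For a reversible adiabat, W_by_gas = (P₁V₁ − P₂V₂)/(γ−1).
W_by = (168000×0.00863 − 3.526×10^7×0.000349) / (2/3) = -16280 J.
Q = 0 ⇒ ΔU = −W_by = 16280 J.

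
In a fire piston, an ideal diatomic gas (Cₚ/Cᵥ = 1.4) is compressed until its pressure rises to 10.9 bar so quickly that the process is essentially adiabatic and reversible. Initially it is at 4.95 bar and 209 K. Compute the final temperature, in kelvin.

Adiabatic: T₂/T₁ = (P₂/P₁)^((γ−1)/γ).
T₂ = 209 × (10.9/4.95)^(0.286) = 261.9 K.

T₂ ≈ 262 K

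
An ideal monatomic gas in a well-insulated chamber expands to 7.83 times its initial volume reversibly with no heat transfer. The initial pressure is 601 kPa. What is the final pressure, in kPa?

P₂ ≈ 19.5 kPa

Adiabatic: P₁V₁^γ = P₂V₂^γ ⇒ P₂ = P₁ (V₁/V₂)^γ.
For a monatomic ideal gas γ = 5/3.
P₂ = 601 × (1/7.83)^(5/3) = 19.47 kPa.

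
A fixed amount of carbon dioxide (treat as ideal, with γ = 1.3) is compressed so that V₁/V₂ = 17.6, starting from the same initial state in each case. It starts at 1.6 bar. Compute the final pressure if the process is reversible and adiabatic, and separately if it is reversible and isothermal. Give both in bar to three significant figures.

Isothermal: P₂ = P₁(V₁/V₂) = 1.6×17.6 = 28.16 bar.
Adiabatic: P₂ = P₁(V₁/V₂)^γ = 1.6×17.6^(1.3) = 66.57 bar.

adiabatic: 66.6 bar; isothermal: 28.2 bar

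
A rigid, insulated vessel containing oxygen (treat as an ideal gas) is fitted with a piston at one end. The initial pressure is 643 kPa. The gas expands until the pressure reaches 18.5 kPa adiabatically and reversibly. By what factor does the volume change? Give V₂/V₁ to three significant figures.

From PV^γ = const, V₂/V₁ = (P₁/P₂)^(1/γ).
For a diatomic ideal gas γ = 7/5.
V₂/V₁ = (643/18.5)^(5/7) = 12.61.

V₂/V₁ ≈ 12.6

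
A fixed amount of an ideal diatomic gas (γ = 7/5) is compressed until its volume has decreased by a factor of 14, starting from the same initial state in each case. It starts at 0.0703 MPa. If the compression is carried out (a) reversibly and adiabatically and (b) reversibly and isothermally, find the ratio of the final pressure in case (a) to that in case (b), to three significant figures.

Isothermal: P_b = P₁(V₁/V₂) = 0.0703×14.
Adiabatic: P_a = P₁(V₁/V₂)^γ = 0.0703×14^(7/5).
P_a/P_b = (V₁/V₂)^(γ−1) = 14^(2/5) = 2.874.

P_adiabatic / P_isothermal ≈ 2.87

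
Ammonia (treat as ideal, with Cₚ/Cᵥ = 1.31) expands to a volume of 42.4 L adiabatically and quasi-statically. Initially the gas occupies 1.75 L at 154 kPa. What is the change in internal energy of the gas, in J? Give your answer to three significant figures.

ΔU ≈ -546 J

P₂ = P₁(V₁/V₂)^γ = 154×(1.75/42.4)^(1.31) = 2.366 kPa.
For a reversible adiabat, W_by_gas = (P₁V₁ − P₂V₂)/(γ−1).
W_by = (154000×0.00175 − 2366×0.0424) / (0.31) = 545.7 J.
Q = 0 ⇒ ΔU = −W_by = -545.7 J.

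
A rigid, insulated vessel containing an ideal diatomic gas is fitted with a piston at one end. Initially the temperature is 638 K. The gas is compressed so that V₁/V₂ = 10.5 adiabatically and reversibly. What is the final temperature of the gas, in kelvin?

Adiabatic: T₁V₁^(γ−1) = T₂V₂^(γ−1) ⇒ T₂ = T₁ (V₁/V₂)^(γ−1).
For a diatomic ideal gas γ = 7/5, so γ−1 = 2/5.
T₂ = 638 × 10.5^(2/5) = 1634 K.

T₂ ≈ 1630 K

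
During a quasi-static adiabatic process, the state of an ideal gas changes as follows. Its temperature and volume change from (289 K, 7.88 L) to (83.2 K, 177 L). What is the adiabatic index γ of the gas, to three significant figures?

TV^(γ−1) = const ⇒ γ − 1 = ln(T₂/T₁) / ln(V₁/V₂).
γ = 1 + ln(83.2/289) / ln(7.88/177) = 1.4.

γ ≈ 1.40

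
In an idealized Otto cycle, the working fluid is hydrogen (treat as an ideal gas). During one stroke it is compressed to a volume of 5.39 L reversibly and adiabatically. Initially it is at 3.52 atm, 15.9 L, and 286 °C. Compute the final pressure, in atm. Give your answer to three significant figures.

Adiabatic: P₁V₁^γ = P₂V₂^γ ⇒ P₂ = P₁ (V₁/V₂)^γ.
γ = 7/5 for a diatomic ideal gas.
P₂ = 3.52 × (15.9/5.39)^(7/5) = 16.01 atm.

P₂ ≈ 16.0 atm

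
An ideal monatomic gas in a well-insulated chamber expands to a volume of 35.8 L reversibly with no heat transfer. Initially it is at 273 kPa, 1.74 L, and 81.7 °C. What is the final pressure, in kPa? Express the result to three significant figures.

P₂ ≈ 1.77 kPa

Since PV^γ is constant along a reversible adiabat, P₂ = P₁ (V₁/V₂)^γ.
γ = 5/3 for a monatomic ideal gas.
P₂ = 273 × (1.74/35.8)^(5/3) = 1.767 kPa.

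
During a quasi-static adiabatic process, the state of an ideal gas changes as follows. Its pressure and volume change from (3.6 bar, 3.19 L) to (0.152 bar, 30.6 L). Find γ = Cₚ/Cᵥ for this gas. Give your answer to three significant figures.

γ ≈ 1.40

PV^γ = const ⇒ γ = ln(P₂/P₁) / ln(V₁/V₂).
γ = ln(0.152/3.6) / ln(3.19/30.6) = 1.4.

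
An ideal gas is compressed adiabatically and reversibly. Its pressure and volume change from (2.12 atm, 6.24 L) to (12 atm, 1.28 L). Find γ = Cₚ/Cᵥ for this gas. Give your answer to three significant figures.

γ ≈ 1.09

PV^γ = const ⇒ γ = ln(P₂/P₁) / ln(V₁/V₂).
γ = ln(12/2.12) / ln(6.24/1.28) = 1.094.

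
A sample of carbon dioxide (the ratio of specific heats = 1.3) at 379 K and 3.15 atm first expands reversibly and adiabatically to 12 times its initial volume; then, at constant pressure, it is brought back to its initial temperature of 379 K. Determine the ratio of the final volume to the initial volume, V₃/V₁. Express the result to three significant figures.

Adiabatic step: V₂/V₁ = 12; T₂ = T₁·(1/12)^(0.3) = 179.8 K.
Isobaric step: V₃/V₂ = T₃/T₂ = 379/179.8.
V₃/V₁ = (V₂/V₁)(V₃/V₂) = 12 × (379/179.8) = 25.29.

V₃/V₁ ≈ 25.3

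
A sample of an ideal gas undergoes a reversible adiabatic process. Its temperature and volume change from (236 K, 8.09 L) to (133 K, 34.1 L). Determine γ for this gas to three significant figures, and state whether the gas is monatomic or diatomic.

γ ≈ 1.40; diatomic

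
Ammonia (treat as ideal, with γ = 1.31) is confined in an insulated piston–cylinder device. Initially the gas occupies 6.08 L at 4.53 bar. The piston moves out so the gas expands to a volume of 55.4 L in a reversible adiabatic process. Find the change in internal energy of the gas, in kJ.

ΔU ≈ -4.41 kJ

P₂ = P₁(V₁/V₂)^γ = 4.53×(6.08/55.4)^(1.31) = 0.2506 bar.
For a reversible adiabat, W_by_gas = (P₁V₁ − P₂V₂)/(γ−1).
W_by = (453000×0.00608 − 25060×0.0554) / (0.31) = 4406 J.
Q = 0 ⇒ ΔU = −W_by = -4406 J.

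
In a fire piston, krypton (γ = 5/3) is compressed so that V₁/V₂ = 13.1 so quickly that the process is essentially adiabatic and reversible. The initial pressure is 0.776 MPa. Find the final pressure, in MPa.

P₂ ≈ 56.5 MPa

Since PV^γ is constant along a reversible adiabat, P₂ = P₁ (V₁/V₂)^γ.
P₂ = 0.776 × 13.1^(5/3) = 56.49 MPa.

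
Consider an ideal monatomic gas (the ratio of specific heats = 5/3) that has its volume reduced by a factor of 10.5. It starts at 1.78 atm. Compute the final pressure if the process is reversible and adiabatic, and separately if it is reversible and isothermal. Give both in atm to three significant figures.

Isothermal: P₂ = P₁(V₁/V₂) = 1.78×10.5 = 18.69 atm.
Adiabatic: P₂ = P₁(V₁/V₂)^γ = 1.78×10.5^(5/3) = 89.62 atm.

adiabatic: 89.6 atm; isothermal: 18.7 atm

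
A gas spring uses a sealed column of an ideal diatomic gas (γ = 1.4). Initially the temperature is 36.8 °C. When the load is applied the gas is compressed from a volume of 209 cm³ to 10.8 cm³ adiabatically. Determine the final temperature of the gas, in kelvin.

For a reversible adiabat TV^(γ−1) is constant, so T₂ = T₁ (V₁/V₂)^(γ−1).
T₁ = 36.8 °C = 309.9 K.
T₂ = 309.9 × (209/10.8)^(0.4) = 1014 K.

T₂ ≈ 1010 K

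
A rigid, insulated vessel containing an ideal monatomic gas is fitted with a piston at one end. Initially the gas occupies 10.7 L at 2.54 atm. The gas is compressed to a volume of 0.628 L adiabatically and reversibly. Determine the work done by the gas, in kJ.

W ≈ -23.2 kJ

γ = 5/3 for a monatomic ideal gas.
P₂ = P₁(V₁/V₂)^γ = 2.54×(10.7/0.628)^(5/3) = 286.6 atm.
For a reversible adiabat, W_by_gas = (P₁V₁ − P₂V₂)/(γ−1).
W_by = (257400×0.0107 − 2.904×10^7×0.000628) / (2/3) = -23220 J.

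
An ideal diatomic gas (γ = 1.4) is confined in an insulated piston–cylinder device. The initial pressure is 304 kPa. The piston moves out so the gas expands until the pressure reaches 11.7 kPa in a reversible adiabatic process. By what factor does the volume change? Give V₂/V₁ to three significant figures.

From PV^γ = const, V₂/V₁ = (P₁/P₂)^(1/γ).
V₂/V₁ = (304/11.7)^(0.714) = 10.24.

V₂/V₁ ≈ 10.2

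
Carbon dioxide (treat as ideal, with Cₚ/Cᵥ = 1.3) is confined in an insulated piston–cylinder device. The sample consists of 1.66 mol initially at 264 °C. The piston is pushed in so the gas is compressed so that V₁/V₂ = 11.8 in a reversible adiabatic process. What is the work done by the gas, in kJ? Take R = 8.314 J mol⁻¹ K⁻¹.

W ≈ -27.1 kJ

Adiabatic: T₁V₁^(γ−1) = T₂V₂^(γ−1) ⇒ T₂ = T₁ (V₁/V₂)^(γ−1).
T₁ = 264 °C = 537.1 K.
T₂ = 537.1 × 11.8^(0.3) = 1126 K.
Q = 0, so ΔU = W_on_gas = nCᵥΔT with Cᵥ = R/(γ−1) = 27.71 J/(mol·K).
ΔU = 1.66 × 27.71 × (1126 − 537.1) = 27100 J.
Work done by the gas = −ΔU = -27100 J.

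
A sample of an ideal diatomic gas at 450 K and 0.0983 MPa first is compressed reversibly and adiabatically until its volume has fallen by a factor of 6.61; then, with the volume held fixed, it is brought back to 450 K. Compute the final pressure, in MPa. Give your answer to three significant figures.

For a diatomic ideal gas γ = 7/5.
Adiabatic step (PV^γ = const): P₂ = 0.0983×6.61^(7/5) = 1.383 MPa; T₂ = 450×6.61^(2/5) = 957.8 K.
Isochoric: P₃ = P₂(T₃/T₂) = 1.383 × (450/957.8) = 0.6498 MPa.

P₃ ≈ 0.650 MPa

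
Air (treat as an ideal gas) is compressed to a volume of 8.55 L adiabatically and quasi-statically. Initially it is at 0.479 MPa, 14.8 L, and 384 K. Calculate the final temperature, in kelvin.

T₂ ≈ 478 K

For a reversible adiabat TV^(γ−1) is constant, so T₂ = T₁ (V₁/V₂)^(γ−1).
γ = 7/5 for a diatomic ideal gas.
T₂ = 384 × (14.8/8.55)^(2/5) = 478.2 K.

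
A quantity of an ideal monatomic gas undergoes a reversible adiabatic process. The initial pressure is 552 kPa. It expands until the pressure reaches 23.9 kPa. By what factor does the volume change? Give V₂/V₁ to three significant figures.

From PV^γ = const, V₂/V₁ = (P₁/P₂)^(1/γ).
For a monatomic ideal gas γ = 5/3.
V₂/V₁ = (552/23.9)^(3/5) = 6.578.

V₂/V₁ ≈ 6.58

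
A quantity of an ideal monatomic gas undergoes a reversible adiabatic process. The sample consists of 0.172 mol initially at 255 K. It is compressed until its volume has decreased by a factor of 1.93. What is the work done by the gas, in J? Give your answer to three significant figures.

Adiabatic: T₁V₁^(γ−1) = T₂V₂^(γ−1) ⇒ T₂ = T₁ (V₁/V₂)^(γ−1).
γ = 5/3 for a monatomic ideal gas, so γ−1 = 2/3.
T₂ = 255 × 1.93^(2/3) = 395.3 K.
Q = 0, so ΔU = W_on_gas = nCᵥΔT with Cᵥ = R/(γ−1) = 12.47 J/(mol·K).
ΔU = 0.172 × 12.47 × (395.3 − 255) = 300.9 J.
Work done by the gas = −ΔU = -300.9 J.

W ≈ -301 J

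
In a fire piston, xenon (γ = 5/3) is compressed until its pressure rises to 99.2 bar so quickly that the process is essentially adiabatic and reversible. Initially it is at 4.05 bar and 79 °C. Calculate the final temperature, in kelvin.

Adiabatic: T₂/T₁ = (P₂/P₁)^((γ−1)/γ).
T₁ = 79 °C = 352.1 K.
T₂ = 352.1 × (99.2/4.05)^(2/5) = 1266 K.

T₂ ≈ 1270 K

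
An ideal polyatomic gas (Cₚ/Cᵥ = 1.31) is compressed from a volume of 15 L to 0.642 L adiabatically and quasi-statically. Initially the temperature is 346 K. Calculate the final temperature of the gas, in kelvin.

T₂ ≈ 919 K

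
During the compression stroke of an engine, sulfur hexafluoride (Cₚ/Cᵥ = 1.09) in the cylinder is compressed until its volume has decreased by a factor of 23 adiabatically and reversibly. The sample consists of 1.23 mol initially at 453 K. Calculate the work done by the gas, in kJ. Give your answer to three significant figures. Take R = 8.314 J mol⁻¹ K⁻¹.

W ≈ -16.8 kJ

For a reversible adiabat TV^(γ−1) is constant, so T₂ = T₁ (V₁/V₂)^(γ−1).
T₂ = 453 × 23^(0.09) = 600.7 K.
Q = 0, so ΔU = W_on_gas = nCᵥΔT with Cᵥ = R/(γ−1) = 92.38 J/(mol·K).
ΔU = 1.23 × 92.38 × (600.7 − 453) = 16780 J.
Work done by the gas = −ΔU = -16780 J.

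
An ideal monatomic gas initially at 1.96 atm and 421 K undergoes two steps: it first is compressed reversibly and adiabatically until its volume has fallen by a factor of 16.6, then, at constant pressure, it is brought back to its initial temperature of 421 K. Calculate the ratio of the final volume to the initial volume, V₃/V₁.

V₃/V₁ ≈ 0.00926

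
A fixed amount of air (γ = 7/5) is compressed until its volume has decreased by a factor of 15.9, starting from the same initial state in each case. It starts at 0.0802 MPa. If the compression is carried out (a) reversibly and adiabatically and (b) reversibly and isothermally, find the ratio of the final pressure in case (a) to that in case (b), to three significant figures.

P_adiabatic / P_isothermal ≈ 3.02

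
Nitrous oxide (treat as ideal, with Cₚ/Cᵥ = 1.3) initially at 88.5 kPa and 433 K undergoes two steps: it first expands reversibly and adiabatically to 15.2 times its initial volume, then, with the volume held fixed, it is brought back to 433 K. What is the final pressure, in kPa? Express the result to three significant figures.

Adiabatic step (PV^γ = const): P₂ = 88.5×(1/15.2)^(1.3) = 2.574 kPa; T₂ = 433×(1/15.2)^(0.3) = 191.4 K.
Isochoric: P₃ = P₂(T₃/T₂) = 2.574 × (433/191.4) = 5.822 kPa.

P₃ ≈ 5.82 kPa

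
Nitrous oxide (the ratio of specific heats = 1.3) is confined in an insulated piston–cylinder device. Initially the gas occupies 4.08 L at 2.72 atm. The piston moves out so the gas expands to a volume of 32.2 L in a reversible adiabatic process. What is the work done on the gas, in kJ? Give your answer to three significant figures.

W ≈ -1.73 kJ

P₂ = P₁(V₁/V₂)^γ = 2.72×(4.08/32.2)^(1.3) = 0.1854 atm.
For a reversible adiabat, W_by_gas = (P₁V₁ − P₂V₂)/(γ−1).
W_by = (275600×0.00408 − 18790×0.0322) / (0.3) = 1731 J.
W_on_gas = −W_by = -1731 J.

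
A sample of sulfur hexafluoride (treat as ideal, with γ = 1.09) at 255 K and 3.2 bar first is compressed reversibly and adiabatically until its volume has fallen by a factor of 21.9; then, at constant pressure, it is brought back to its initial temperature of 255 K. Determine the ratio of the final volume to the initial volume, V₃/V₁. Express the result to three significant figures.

Adiabatic step: V₂/V₁ = 0.04566; T₂ = T₁·21.9^(0.09) = 336.7 K.
Isobaric step: V₃/V₂ = T₃/T₂ = 255/336.7.
V₃/V₁ = (V₂/V₁)(V₃/V₂) = 0.04566 × (255/336.7) = 0.03459.

V₃/V₁ ≈ 0.0346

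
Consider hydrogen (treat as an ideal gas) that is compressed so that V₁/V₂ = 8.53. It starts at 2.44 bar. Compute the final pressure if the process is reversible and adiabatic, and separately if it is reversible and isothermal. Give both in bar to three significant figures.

For a diatomic ideal gas γ = 7/5.
Isothermal: P₂ = P₁(V₁/V₂) = 2.44×8.53 = 20.81 bar.
Adiabatic: P₂ = P₁(V₁/V₂)^γ = 2.44×8.53^(7/5) = 49.06 bar.

adiabatic: 49.1 bar; isothermal: 20.8 bar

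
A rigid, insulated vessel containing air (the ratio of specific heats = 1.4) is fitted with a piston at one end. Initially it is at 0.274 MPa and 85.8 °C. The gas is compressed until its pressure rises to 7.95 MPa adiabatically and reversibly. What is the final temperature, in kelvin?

T₂ ≈ 940 K

Adiabatic: T₂/T₁ = (P₂/P₁)^((γ−1)/γ).
T₁ = 85.8 °C = 358.9 K.
T₂ = 358.9 × (7.95/0.274)^(0.286) = 939.6 K.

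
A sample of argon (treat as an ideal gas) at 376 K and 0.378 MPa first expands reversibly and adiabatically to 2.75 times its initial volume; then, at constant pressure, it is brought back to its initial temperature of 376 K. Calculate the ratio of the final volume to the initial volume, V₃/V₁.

V₃/V₁ ≈ 5.40

For a monatomic ideal gas γ = 5/3.
Adiabatic step: V₂/V₁ = 2.75; T₂ = T₁·(1/2.75)^(2/3) = 191.6 K.
Isobaric step: V₃/V₂ = T₃/T₂ = 376/191.6.
V₃/V₁ = (V₂/V₁)(V₃/V₂) = 2.75 × (376/191.6) = 5.398.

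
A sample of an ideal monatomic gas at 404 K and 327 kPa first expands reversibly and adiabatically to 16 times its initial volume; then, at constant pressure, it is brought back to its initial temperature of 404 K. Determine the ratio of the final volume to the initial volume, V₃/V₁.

V₃/V₁ ≈ 102

For a monatomic ideal gas γ = 5/3.
Adiabatic step: V₂/V₁ = 16; T₂ = T₁·(1/16)^(2/3) = 63.63 K.
Isobaric step: V₃/V₂ = T₃/T₂ = 404/63.63.
V₃/V₁ = (V₂/V₁)(V₃/V₂) = 16 × (404/63.63) = 101.6.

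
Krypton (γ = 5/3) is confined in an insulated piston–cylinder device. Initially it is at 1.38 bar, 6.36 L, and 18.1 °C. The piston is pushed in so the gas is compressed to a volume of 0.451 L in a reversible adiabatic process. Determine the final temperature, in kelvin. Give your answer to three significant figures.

Adiabatic: T₁V₁^(γ−1) = T₂V₂^(γ−1) ⇒ T₂ = T₁ (V₁/V₂)^(γ−1).
T₁ = 18.1 °C = 291.2 K.
T₂ = 291.2 × (6.36/0.451)^(2/3) = 1700 K.

T₂ ≈ 1700 K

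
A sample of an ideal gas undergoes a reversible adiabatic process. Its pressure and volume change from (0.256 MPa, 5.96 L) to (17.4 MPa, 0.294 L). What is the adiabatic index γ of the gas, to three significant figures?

PV^γ = const ⇒ γ = ln(P₂/P₁) / ln(V₁/V₂).
γ = ln(17.4/0.256) / ln(5.96/0.294) = 1.402.

γ ≈ 1.40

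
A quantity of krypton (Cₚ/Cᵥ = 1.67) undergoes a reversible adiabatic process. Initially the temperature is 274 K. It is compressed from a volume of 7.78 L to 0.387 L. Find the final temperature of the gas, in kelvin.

T₂ ≈ 2050 K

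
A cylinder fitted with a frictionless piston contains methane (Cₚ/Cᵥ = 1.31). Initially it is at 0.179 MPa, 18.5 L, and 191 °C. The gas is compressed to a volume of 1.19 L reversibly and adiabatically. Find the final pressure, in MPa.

Adiabatic: P₁V₁^γ = P₂V₂^γ ⇒ P₂ = P₁ (V₁/V₂)^γ.
P₂ = 0.179 × (18.5/1.19)^(1.31) = 6.515 MPa.

P₂ ≈ 6.51 MPa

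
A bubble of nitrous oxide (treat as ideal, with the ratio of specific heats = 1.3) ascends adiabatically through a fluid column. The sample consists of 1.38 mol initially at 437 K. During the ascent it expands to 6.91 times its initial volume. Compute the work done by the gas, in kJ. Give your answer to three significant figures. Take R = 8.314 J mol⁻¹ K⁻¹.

W ≈ 7.35 kJ

Adiabatic: T₁V₁^(γ−1) = T₂V₂^(γ−1) ⇒ T₂ = T₁ (V₁/V₂)^(γ−1).
T₂ = 437 × (1/6.91)^(0.3) = 244.7 K.
Q = 0, so ΔU = W_on_gas = nCᵥΔT with Cᵥ = R/(γ−1) = 27.71 J/(mol·K).
ΔU = 1.38 × 27.71 × (244.7 − 437) = -7354 J.
Work done by the gas = −ΔU = 7354 J.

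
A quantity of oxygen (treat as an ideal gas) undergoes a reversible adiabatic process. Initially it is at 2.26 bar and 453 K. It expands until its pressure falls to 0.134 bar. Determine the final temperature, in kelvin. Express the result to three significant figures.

T₂ ≈ 202 K

Along an adiabat T P^((1−γ)/γ) is constant, so T₂ = T₁ (P₂/P₁)^((γ−1)/γ).
For a diatomic ideal gas γ = 7/5, so (γ−1)/γ = 2/7.
T₂ = 453 × (0.134/2.26)^(2/7) = 202.1 K.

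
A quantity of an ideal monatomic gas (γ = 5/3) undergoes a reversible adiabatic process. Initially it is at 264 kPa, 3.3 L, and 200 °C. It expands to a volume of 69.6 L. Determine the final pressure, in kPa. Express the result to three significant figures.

Adiabatic: P₁V₁^γ = P₂V₂^γ ⇒ P₂ = P₁ (V₁/V₂)^γ.
P₂ = 264 × (3.3/69.6)^(5/3) = 1.64 kPa.

P₂ ≈ 1.64 kPa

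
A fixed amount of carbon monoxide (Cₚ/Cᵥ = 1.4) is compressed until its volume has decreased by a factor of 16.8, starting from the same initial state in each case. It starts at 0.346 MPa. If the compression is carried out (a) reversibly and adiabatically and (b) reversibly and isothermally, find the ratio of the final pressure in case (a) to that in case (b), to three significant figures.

P_adiabatic / P_isothermal ≈ 3.09

Isothermal: P_b = P₁(V₁/V₂) = 0.346×16.8.
Adiabatic: P_a = P₁(V₁/V₂)^γ = 0.346×16.8^(1.4).
P_a/P_b = (V₁/V₂)^(γ−1) = 16.8^(0.4) = 3.091.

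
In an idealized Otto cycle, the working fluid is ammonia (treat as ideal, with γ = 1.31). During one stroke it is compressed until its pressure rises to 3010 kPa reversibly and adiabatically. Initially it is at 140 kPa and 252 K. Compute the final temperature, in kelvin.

T₂ ≈ 521 K

Adiabatic: T₂/T₁ = (P₂/P₁)^((γ−1)/γ).
T₂ = 252 × (3010/140)^(0.237) = 520.8 K.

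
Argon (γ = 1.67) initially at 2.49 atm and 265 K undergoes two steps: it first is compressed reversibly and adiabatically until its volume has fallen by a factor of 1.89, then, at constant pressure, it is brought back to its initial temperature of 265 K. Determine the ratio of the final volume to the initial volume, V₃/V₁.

Adiabatic step: V₂/V₁ = 0.5291; T₂ = T₁·1.89^(0.67) = 406 K.
Isobaric step: V₃/V₂ = T₃/T₂ = 265/406.
V₃/V₁ = (V₂/V₁)(V₃/V₂) = 0.5291 × (265/406) = 0.3454.

V₃/V₁ ≈ 0.345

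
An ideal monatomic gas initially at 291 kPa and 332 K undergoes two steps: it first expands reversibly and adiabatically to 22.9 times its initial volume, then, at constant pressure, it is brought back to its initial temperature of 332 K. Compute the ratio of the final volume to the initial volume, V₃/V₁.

For a monatomic ideal gas γ = 5/3.
Adiabatic step: V₂/V₁ = 22.9; T₂ = T₁·(1/22.9)^(2/3) = 41.17 K.
Isobaric step: V₃/V₂ = T₃/T₂ = 332/41.17.
V₃/V₁ = (V₂/V₁)(V₃/V₂) = 22.9 × (332/41.17) = 184.7.

V₃/V₁ ≈ 185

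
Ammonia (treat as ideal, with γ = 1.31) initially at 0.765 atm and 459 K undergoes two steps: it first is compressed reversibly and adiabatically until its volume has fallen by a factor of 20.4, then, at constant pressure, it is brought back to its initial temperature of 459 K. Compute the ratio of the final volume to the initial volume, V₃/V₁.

Adiabatic step: V₂/V₁ = 0.04902; T₂ = T₁·20.4^(0.31) = 1169 K.
Isobaric step: V₃/V₂ = T₃/T₂ = 459/1169.
V₃/V₁ = (V₂/V₁)(V₃/V₂) = 0.04902 × (459/1169) = 0.01925.

V₃/V₁ ≈ 0.0192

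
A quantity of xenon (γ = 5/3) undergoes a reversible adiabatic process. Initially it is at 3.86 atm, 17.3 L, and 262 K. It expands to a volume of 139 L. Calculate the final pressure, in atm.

Since PV^γ is constant along a reversible adiabat, P₂ = P₁ (V₁/V₂)^γ.
P₂ = 3.86 × (17.3/139)^(5/3) = 0.1198 atm.

P₂ ≈ 0.120 atm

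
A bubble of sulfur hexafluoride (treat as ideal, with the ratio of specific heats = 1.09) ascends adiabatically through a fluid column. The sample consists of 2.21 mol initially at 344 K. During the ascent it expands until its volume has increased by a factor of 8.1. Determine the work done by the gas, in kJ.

W ≈ 12.1 kJ

For a reversible adiabat TV^(γ−1) is constant, so T₂ = T₁ (V₁/V₂)^(γ−1).
T₂ = 344 × (1/8.1)^(0.09) = 285 K.
Q = 0, so ΔU = W_on_gas = nCᵥΔT with Cᵥ = R/(γ−1) = 92.38 J/(mol·K).
ΔU = 2.21 × 92.38 × (285 − 344) = -12050 J.
Work done by the gas = −ΔU = 12050 J.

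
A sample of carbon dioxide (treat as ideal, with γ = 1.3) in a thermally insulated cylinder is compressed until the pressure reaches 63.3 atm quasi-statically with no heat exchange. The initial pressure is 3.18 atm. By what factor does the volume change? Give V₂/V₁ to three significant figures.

V₂/V₁ ≈ 0.100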